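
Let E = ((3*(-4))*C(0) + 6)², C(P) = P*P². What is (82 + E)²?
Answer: 13924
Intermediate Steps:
C(P) = P³
E = 36 (E = ((3*(-4))*0³ + 6)² = (-12*0 + 6)² = (0 + 6)² = 6² = 36)
(82 + E)² = (82 + 36)² = 118² = 13924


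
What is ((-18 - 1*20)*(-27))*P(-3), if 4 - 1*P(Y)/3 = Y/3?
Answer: 15390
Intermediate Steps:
P(Y) = 12 - Y (P(Y) = 12 - 3*Y/3 = 12 - Y)
((-18 - 1*20)*(-27))*P(-3) = ((-18 - 1*20)*(-27))*(12 - 1*(-3)) = ((-18 - 20)*(-27))*(12 + 3) = -38*(-27)*15 = 1026*15 = 15390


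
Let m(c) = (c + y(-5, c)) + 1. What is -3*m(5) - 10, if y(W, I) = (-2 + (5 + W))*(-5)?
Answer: -58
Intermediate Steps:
y(W, I) = -15 - 5*W (y(W, I) = (3 + W)*(-5) = -15 - 5*W)
m(c) = 11 + c (m(c) = (c + (-15 - 5*(-5))) + 1 = (c + (-15 + 25)) + 1 = (c + 10) + 1 = (10 + c) + 1 = 11 + c)
-3*m(5) - 10 = -3*(11 + 5) - 10 = -3*16 - 10 = -48 - 10 = -58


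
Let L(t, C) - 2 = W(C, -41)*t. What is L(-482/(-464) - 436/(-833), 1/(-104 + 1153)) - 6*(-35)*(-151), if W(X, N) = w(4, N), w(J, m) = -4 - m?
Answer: -6116590763/193256 ≈ -31650.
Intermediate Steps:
W(X, N) = -4 - N
L(t, C) = 2 + 37*t (L(t, C) = 2 + (-4 - 1*(-41))*t = 2 + (-4 + 41)*t = 2 + 37*t)
L(-482/(-464) - 436/(-833), 1/(-104 + 1153)) - 6*(-35)*(-151) = (2 + 37*(-482/(-464) - 436/(-833))) - 6*(-35)*(-151) = (2 + 37*(-482*(-1/464) - 436*(-1/833))) + 210*(-151) = (2 + 37*(241/232 + 436/833)) - 31710 = (2 + 37*(301905/193256)) - 31710 = (2 + 11170485/193256) - 31710 = 11556997/193256 - 31710 = -6116590763/193256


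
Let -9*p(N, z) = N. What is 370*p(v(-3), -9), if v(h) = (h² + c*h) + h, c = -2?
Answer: -1480/3 ≈ -493.33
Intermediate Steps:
v(h) = h² - h (v(h) = (h² - 2*h) + h = h² - h)
p(N, z) = -N/9
370*p(v(-3), -9) = 370*(-(-1)*(-1 - 3)/3) = 370*(-(-1)*(-4)/3) = 370*(-⅑*12) = 370*(-4/3) = -1480/3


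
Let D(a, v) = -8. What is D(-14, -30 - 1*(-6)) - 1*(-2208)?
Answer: 2200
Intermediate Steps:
D(-14, -30 - 1*(-6)) - 1*(-2208) = -8 - 1*(-2208) = -8 + 2208 = 2200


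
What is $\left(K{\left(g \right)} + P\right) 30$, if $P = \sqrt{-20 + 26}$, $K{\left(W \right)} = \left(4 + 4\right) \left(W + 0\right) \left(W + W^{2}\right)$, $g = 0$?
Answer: $30 \sqrt{6} \approx 73.485$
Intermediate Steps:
$K{\left(W \right)} = 8 W \left(W + W^{2}\right)$
$P = \sqrt{6} \approx 2.4495$
$\left(K{\left(g \right)} + P\right) 30 = \left(8 \cdot 0^{2} \left(1 + 0\right) + \sqrt{6}\right) 30 = \left(8 \cdot 0 \cdot 1 + \sqrt{6}\right) 30 = \left(0 + \sqrt{6}\right) 30 = \sqrt{6} \cdot 30 = 30 \sqrt{6}$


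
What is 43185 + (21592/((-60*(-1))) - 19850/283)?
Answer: 184550209/4245 ≈ 43475.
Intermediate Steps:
43185 + (21592/((-60*(-1))) - 19850/283) = 43185 + (21592/60 - 19850*1/283) = 43185 + (21592*(1/60) - 19850/283) = 43185 + (5398/15 - 19850/283) = 43185 + 1229884/4245 = 184550209/4245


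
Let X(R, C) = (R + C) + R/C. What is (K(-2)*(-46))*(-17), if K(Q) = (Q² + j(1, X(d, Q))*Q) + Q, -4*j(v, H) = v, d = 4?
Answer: 1955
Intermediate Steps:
X(R, C) = C + R + R/C (X(R, C) = (C + R) + R/C = C + R + R/C)
j(v, H) = -v/4
K(Q) = Q² + 3*Q/4 (K(Q) = (Q² + (-¼*1)*Q) + Q = (Q² - Q/4) + Q = Q² + 3*Q/4)
(K(-2)*(-46))*(-17) = (((¼)*(-2)*(3 + 4*(-2)))*(-46))*(-17) = (((¼)*(-2)*(3 - 8))*(-46))*(-17) = (((¼)*(-2)*(-5))*(-46))*(-17) = ((5/2)*(-46))*(-17) = -115*(-17) = 1955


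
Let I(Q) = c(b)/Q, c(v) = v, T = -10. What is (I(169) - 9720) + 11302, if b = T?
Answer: 267348/169 ≈ 1581.9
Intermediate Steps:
b = -10
I(Q) = -10/Q
(I(169) - 9720) + 11302 = (-10/169 - 9720) + 11302 = -1642690/169 + 11302 = 267348/169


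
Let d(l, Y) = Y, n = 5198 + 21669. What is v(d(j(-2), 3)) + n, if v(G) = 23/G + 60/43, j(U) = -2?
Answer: 3467012/129 ≈ 26876.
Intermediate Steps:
n = 26867
v(G) = 60/43 + 23/G (v(G) = 23/G + 60*(1/43) = 23/G + 60/43 = 60/43 + 23/G)
v(d(j(-2), 3)) + n = (60/43 + 23/3) + 26867 = 1169/129 + 26867 = 3467012/129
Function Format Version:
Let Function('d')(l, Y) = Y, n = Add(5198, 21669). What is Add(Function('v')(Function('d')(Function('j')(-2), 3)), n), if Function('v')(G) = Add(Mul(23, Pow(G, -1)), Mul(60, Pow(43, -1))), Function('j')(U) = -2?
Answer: Rational(3467012, 129) ≈ 26876.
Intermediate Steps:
n = 26867
Function('v')(G) = Add(Rational(60, 43), Mul(23, Pow(G, -1))) (Function('v')(G) = Add(Mul(23, Pow(G, -1)), Mul(60, Rational(1, 43))) = Add(Mul(23, Pow(G, -1)), Rational(60, 43)) = Add(Rational(60, 43), Mul(23, Pow(G, -1))))
Add(Function('v')(Function('d')(Function('j')(-2), 3)), n) = Add(Add(Rational(60, 43), Mul(23, Pow(3, -1))), 26867) = Add(Add(Rational(60, 43), Mul(23, Rational(1, 3))), 26867) = Add(Add(Rational(60, 43), Rational(23, 3)), 26867) = Add(Rational(1169, 129), 26867) = Rational(3467012, 129)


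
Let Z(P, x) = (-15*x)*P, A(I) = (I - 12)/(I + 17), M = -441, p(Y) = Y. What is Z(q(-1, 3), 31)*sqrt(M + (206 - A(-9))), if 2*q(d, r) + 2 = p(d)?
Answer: 18135*I*sqrt(22)/8 ≈ 10633.0*I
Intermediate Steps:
q(d, r) = -1 + d/2
A(I) = (-12 + I)/(17 + I)
Z(P, x) = -15*P*x
Z(q(-1, 3), 31)*sqrt(M + (206 - A(-9))) = (-15*(-1 + (1/2)*(-1))*31)*sqrt(-441 + (206 - (-12 - 9)/(17 - 9))) = (-15*(-1 - 1/2)*31)*sqrt(-441 + (206 - (-21)/8)) = (-15*(-3/2)*31)*sqrt(-441 + (206 - (-21)/8)) = 1395*sqrt(-441 + (206 - 1*(-21/8)))/2 = 1395*sqrt(-441 + (206 + 21/8))/2 = 1395*sqrt(-441 + 1669/8)/2 = 1395*sqrt(-1859/8)/2 = 1395*(13*I*sqrt(22)/4)/2 = 18135*I*sqrt(22)/8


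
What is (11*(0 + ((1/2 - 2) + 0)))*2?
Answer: -33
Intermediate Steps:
(11*(0 + ((1/2 - 2) + 0)))*2 = (11*(0 + (-3/2 + 0)))*2 = (11*(0 - 3/2))*2 = (11*(-3/2))*2 = -33/2*2 = -33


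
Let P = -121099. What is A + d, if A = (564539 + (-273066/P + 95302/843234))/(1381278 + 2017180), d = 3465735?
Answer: 17687116388908461621947/5103424105173471 ≈ 3.4657e+6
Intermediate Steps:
A = 847765082105762/5103424105173471 (A = (564539 + (-273066/(-121099) + 95302/843234))/(1381278 + 2017180) = (564539 + (-273066*(-1/121099) + 95302*(1/843234)))/3398458 = (564539 + (273066/121099 + 2803/24801))*(1/3398458) = (564539 + 7111750363/3003376299)*(1/3398458) = (1695530164211524/3003376299)*(1/3398458) = 847765082105762/5103424105173471 ≈ 0.16612)
A + d = 847765082105762/5103424105173471 + 3465735 = 17687116388908461621947/5103424105173471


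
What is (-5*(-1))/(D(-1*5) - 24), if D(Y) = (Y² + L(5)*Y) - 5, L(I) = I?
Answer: -5/29 ≈ -0.17241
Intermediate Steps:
D(Y) = -5 + Y² + 5*Y (D(Y) = (Y² + 5*Y) - 5 = -5 + Y² + 5*Y)
(-5*(-1))/(D(-1*5) - 24) = (-5*(-1))/((-5 + (-1*5)² + 5*(-1*5)) - 24) = 5/((-5 + (-5)² + 5*(-5)) - 24) = 5/((-5 + 25 - 25) - 24) = 5/(-5 - 24) = 5/(-29) = 5*(-1/29) = -5/29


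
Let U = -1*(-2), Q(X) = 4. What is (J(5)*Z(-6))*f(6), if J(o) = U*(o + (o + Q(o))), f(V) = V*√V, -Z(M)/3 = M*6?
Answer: 18144*√6 ≈ 44444.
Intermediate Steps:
Z(M) = -18*M (Z(M) = -3*M*6 = -18*M)
f(V) = V^(3/2)
U = 2
J(o) = 8 + 4*o (J(o) = 2*(o + (o + 4)) = 2*(o + (4 + o)) = 2*(4 + 2*o) = 8 + 4*o)
(J(5)*Z(-6))*f(6) = ((8 + 4*5)*(-18*(-6)))*6^(3/2) = ((8 + 20)*108)*(6*√6) = (28*108)*(6*√6) = 3024*(6*√6) = 18144*√6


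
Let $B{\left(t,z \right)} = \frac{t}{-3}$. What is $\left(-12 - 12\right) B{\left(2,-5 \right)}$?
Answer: $16$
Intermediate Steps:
$B{\left(t,z \right)} = - \frac{t}{3}$ ($B{\left(t,z \right)} = t \left(- \frac{1}{3}\right) = - \frac{t}{3}$)
$\left(-12 - 12\right) B{\left(2,-5 \right)} = \left(-12 - 12\right) \left(\left(- \frac{1}{3}\right) 2\right) = \left(-24\right) \left(- \frac{2}{3}\right) = 16$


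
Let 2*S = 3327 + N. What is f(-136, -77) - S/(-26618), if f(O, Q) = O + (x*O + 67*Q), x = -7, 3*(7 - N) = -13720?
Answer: -346794061/79854 ≈ -4342.9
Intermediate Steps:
N = 13741/3 (N = 7 - ⅓*(-13720) = 7 + 13720/3 = 13741/3 ≈ 4580.3)
f(O, Q) = -6*O + 67*Q (f(O, Q) = O + (-7*O + 67*Q) = -6*O + 67*Q)
S = 11861/3 (S = (3327 + 13741/3)/2 = (½)*(23722/3) = 11861/3 ≈ 3953.7)
f(-136, -77) - S/(-26618) = (-6*(-136) + 67*(-77)) - 11861/(3*(-26618)) = (816 - 5159) - 11861*(-1)/(3*26618) = -4343 - 1*(-11861/79854) = -4343 + 11861/79854 = -346794061/79854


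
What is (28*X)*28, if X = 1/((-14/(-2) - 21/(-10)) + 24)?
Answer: 7840/331 ≈ 23.686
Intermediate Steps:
X = 10/331 (X = 1/((-14*(-½) - 21*(-⅒)) + 24) = 1/((7 + 21/10) + 24) = 1/(91/10 + 24) = 1/(331/10) = 10/331 ≈ 0.030211)
(28*X)*28 = (28*(10/331))*28 = (280/331)*28 = 7840/331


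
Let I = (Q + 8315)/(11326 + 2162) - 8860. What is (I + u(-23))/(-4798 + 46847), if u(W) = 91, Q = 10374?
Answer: -118257583/567156912 ≈ -0.20851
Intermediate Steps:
I = -119484991/13488 (I = (10374 + 8315)/(11326 + 2162) - 8860 = 18689/13488 - 8860 = -119484991/13488 ≈ -8858.6)
(I + u(-23))/(-4798 + 46847) = (-119484991/13488 + 91)/(-4798 + 46847) = -118257583/13488/42049 = -118257583/13488*1/42049 = -118257583/567156912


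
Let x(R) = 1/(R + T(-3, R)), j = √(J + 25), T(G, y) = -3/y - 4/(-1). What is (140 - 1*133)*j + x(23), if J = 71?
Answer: 23/618 + 28*√6 ≈ 68.623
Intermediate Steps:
T(G, y) = 4 - 3/y (T(G, y) = -3/y - 4*(-1) = -3/y + 4 = 4 - 3/y)
j = 4*√6 (j = √(71 + 25) = √96 = 4*√6 ≈ 9.7980)
x(R) = 1/(4 + R - 3/R) (x(R) = 1/(R + (4 - 3/R)) = 1/(4 + R - 3/R))
(140 - 1*133)*j + x(23) = (140 - 1*133)*(4*√6) + 23/(-3 + 23² + 4*23) = (140 - 133)*(4*√6) + 23/(-3 + 529 + 92) = 7*(4*√6) + 23/618 = 28*√6 + 23*(1/618) = 28*√6 + 23/618 = 23/618 + 28*√6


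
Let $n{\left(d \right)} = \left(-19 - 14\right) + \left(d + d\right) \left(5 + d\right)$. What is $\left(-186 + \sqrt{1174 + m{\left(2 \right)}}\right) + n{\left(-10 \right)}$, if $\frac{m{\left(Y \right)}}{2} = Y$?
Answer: $-119 + \sqrt{1178} \approx -84.678$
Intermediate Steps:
$m{\left(Y \right)} = 2 Y$
$n{\left(d \right)} = -33 + 2 d \left(5 + d\right)$
$\left(-186 + \sqrt{1174 + m{\left(2 \right)}}\right) + n{\left(-10 \right)} = \left(-186 + \sqrt{1174 + 2 \cdot 2}\right) + \left(-33 + 2 \left(-10\right)^{2} + 10 \left(-10\right)\right) = \left(-186 + \sqrt{1174 + 4}\right) - -67 = \left(-186 + \sqrt{1178}\right) - -67 = \left(-186 + \sqrt{1178}\right) + 67 = -119 + \sqrt{1178}$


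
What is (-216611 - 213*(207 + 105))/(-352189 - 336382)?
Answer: 283067/688571 ≈ 0.41109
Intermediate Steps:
(-216611 - 213*(207 + 105))/(-352189 - 336382) = (-216611 - 213*312)/(-688571) = (-216611 - 66456)*(-1/688571) = -283067*(-1/688571) = 283067/688571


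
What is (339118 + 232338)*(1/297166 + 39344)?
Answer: 3340645801873440/148583 ≈ 2.2483e+10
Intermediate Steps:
(339118 + 232338)*(1/297166 + 39344) = 571456*(1/297166 + 39344) = 571456*(11691699105/297166) = 3340645801873440/148583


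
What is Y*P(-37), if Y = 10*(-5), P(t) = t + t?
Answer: 3700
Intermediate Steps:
P(t) = 2*t
Y = -50
Y*P(-37) = -100*(-37) = -50*(-74) = 3700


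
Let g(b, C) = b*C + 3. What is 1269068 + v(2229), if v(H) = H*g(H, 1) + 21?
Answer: 6244217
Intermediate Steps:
g(b, C) = 3 + C*b (g(b, C) = C*b + 3 = 3 + C*b)
v(H) = 21 + H*(3 + H) (v(H) = H*(3 + 1*H) + 21 = H*(3 + H) + 21 = 21 + H*(3 + H))
1269068 + v(2229) = 1269068 + (21 + 2229*(3 + 2229)) = 1269068 + (21 + 2229*2232) = 1269068 + (21 + 4975128) = 1269068 + 4975149 = 6244217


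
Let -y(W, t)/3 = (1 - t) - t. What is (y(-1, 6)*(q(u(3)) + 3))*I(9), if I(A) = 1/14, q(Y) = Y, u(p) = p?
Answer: 99/7 ≈ 14.143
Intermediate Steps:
y(W, t) = -3 + 6*t (y(W, t) = -3*((1 - t) - t) = -3*(1 - 2*t) = -3 + 6*t)
I(A) = 1/14
(y(-1, 6)*(q(u(3)) + 3))*I(9) = ((-3 + 6*6)*(3 + 3))*(1/14) = ((-3 + 36)*6)*(1/14) = (33*6)*(1/14) = 198*(1/14) = 99/7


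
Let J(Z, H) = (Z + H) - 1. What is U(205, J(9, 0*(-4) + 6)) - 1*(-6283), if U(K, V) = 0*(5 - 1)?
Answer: 6283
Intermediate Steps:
J(Z, H) = -1 + H + Z (J(Z, H) = (H + Z) - 1 = -1 + H + Z)
U(K, V) = 0 (U(K, V) = 0*4 = 0)
U(205, J(9, 0*(-4) + 6)) - 1*(-6283) = 0 - 1*(-6283) = 0 + 6283 = 6283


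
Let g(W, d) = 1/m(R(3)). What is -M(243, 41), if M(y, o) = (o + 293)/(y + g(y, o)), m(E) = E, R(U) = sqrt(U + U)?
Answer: -486972/354293 + 334*sqrt(6)/354293 ≈ -1.3722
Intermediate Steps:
R(U) = sqrt(2)*sqrt(U) (R(U) = sqrt(2*U) = sqrt(2)*sqrt(U))
g(W, d) = sqrt(6)/6 (g(W, d) = 1/(sqrt(2)*sqrt(3)) = 1/(sqrt(6)) = sqrt(6)/6)
M(y, o) = (293 + o)/(y + sqrt(6)/6) (M(y, o) = (o + 293)/(y + sqrt(6)/6) = (293 + o)/(y + sqrt(6)/6))
-M(243, 41) = -6*(293 + 41)/(sqrt(6) + 6*243) = -6*334/(sqrt(6) + 1458) = -6*334/(1458 + sqrt(6)) = -2004/(1458 + sqrt(6))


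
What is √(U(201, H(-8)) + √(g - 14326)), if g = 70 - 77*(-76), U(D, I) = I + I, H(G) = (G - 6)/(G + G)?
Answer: √(7 + 8*I*√2101)/2 ≈ 6.8352 + 6.706*I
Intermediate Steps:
H(G) = (-6 + G)/(2*G) (H(G) = (-6 + G)/((2*G)) = (-6 + G)*(1/(2*G)) = (-6 + G)/(2*G))
U(D, I) = 2*I
g = 5922 (g = 70 + 5852 = 5922)
√(U(201, H(-8)) + √(g - 14326)) = √(2*((½)*(-6 - 8)/(-8)) + √(5922 - 14326)) = √(2*((½)*(-⅛)*(-14)) + √(-8404)) = √(2*(7/8) + 2*I*√2101) = √(7/4 + 2*I*√2101)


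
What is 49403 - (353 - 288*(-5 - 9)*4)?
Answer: 32922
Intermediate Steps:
49403 - (353 - 288*(-5 - 9)*4) = 49403 - (353 - (-4032)*4) = 49403 - (353 - 288*(-56)) = 49403 - (353 + 16128) = 49403 - 1*16481 = 49403 - 16481 = 32922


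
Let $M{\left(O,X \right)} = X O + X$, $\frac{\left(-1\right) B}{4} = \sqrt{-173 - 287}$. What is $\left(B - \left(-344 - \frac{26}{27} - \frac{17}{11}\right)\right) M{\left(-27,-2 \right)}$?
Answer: $\frac{5351476}{297} - 416 i \sqrt{115} \approx 18018.0 - 4461.1 i$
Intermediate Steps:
$B = - 8 i \sqrt{115}$ ($B = - 4 \sqrt{-173 - 287} = - 4 \sqrt{-460} = - 4 \cdot 2 i \sqrt{115} = - 8 i \sqrt{115} \approx - 85.79 i$)
$M{\left(O,X \right)} = X + O X$ ($M{\left(O,X \right)} = O X + X = X + O X$)
$\left(B - \left(-344 - \frac{26}{27} - \frac{17}{11}\right)\right) M{\left(-27,-2 \right)} = \left(- 8 i \sqrt{115} - \left(-344 - \frac{26}{27} - \frac{17}{11}\right)\right) \left(- 2 \left(1 - 27\right)\right) = \left(- 8 i \sqrt{115} - \left(-344 - \frac{26}{27} - \frac{17}{11}\right)\right) \left(\left(-2\right) \left(-26\right)\right) = \left(- 8 i \sqrt{115} + \left(344 - \left(- \frac{26}{27} - \frac{17}{11}\right)\right)\right) 52 = \left(- 8 i \sqrt{115} + \left(344 - - \frac{745}{297}\right)\right) 52 = \left(- 8 i \sqrt{115} + \left(344 + \frac{745}{297}\right)\right) 52 = \left(- 8 i \sqrt{115} + \frac{102913}{297}\right) 52 = \left(\frac{102913}{297} - 8 i \sqrt{115}\right) 52 = \frac{5351476}{297} - 416 i \sqrt{115}$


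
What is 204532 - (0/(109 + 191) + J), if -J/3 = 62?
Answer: 204718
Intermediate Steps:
J = -186 (J = -3*62 = -186)
204532 - (0/(109 + 191) + J) = 204532 - (0/(109 + 191) - 186) = 204532 - (0/300 - 186) = 204532 - (0*(1/300) - 186) = 204532 - (0 - 186) = 204532 - 1*(-186) = 204532 + 186 = 204718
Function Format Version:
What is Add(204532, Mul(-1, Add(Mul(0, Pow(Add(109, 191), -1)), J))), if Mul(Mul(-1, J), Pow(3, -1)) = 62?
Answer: 204718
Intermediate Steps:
J = -186 (J = Mul(-3, 62) = -186)
Add(204532, Mul(-1, Add(Mul(0, Pow(Add(109, 191), -1)), J))) = Add(204532, Mul(-1, Add(Mul(0, Pow(Add(109, 191), -1)), -186))) = Add(204532, Mul(-1, Add(Mul(0, Pow(300, -1)), -186))) = Add(204532, Mul(-1, Add(Mul(0, Rational(1, 300)), -186))) = Add(204532, Mul(-1, Add(0, -186))) = Add(204532, Mul(-1, -186)) = Add(204532, 186) = 204718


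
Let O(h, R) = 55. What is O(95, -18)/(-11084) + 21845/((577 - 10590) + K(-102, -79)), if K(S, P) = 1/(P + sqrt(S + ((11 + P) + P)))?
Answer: -1051364752734573/480816588942644 + 4369*I*sqrt(249)/130138015773 ≈ -2.1866 + 5.2976e-7*I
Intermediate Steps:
K(S, P) = 1/(P + sqrt(11 + S + 2*P)) (K(S, P) = 1/(P + sqrt(S + (11 + 2*P))) = 1/(P + sqrt(11 + S + 2*P)))
O(95, -18)/(-11084) + 21845/((577 - 10590) + K(-102, -79)) = 55/(-11084) + 21845/((577 - 10590) + 1/(-79 + sqrt(11 - 102 + 2*(-79)))) = 55*(-1/11084) + 21845/(-10013 + 1/(-79 + sqrt(11 - 102 - 158))) = -55/11084 + 21845/(-10013 + 1/(-79 + sqrt(-249))) = -55/11084 + 21845/(-10013 + 1/(-79 + I*sqrt(249)))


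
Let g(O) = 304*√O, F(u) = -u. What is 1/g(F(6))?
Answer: -I*√6/1824 ≈ -0.0013429*I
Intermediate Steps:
1/g(F(6)) = 1/(304*√(-1*6)) = 1/(304*√(-6)) = 1/(304*(I*√6)) = 1/(304*I*√6) = -I*√6/1824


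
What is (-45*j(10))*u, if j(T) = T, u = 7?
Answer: -3150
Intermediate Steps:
(-45*j(10))*u = -45*10*7 = -450*7 = -3150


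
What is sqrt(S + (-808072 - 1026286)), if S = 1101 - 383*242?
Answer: I*sqrt(1925943) ≈ 1387.8*I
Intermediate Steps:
S = -91585 (S = 1101 - 92686 = -91585)
sqrt(S + (-808072 - 1026286)) = sqrt(-91585 + (-808072 - 1026286)) = sqrt(-91585 - 1834358) = sqrt(-1925943) = I*sqrt(1925943)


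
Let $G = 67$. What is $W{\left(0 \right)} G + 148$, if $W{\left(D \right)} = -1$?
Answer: $81$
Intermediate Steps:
$W{\left(0 \right)} G + 148 = \left(-1\right) 67 + 148 = -67 + 148 = 81$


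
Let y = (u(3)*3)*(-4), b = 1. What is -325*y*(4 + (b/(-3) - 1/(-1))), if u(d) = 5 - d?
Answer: 36400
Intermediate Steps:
y = -24 (y = ((5 - 1*3)*3)*(-4) = ((5 - 3)*3)*(-4) = (2*3)*(-4) = 6*(-4) = -24)
-325*y*(4 + (b/(-3) - 1/(-1))) = -(-7800)*(4 + (1/(-3) - 1/(-1))) = -(-7800)*(4 + (1*(-⅓) - 1*(-1))) = -(-7800)*(4 + (-⅓ + 1)) = -(-7800)*(4 + ⅔) = -(-7800)*14/3 = -325*(-112) = 36400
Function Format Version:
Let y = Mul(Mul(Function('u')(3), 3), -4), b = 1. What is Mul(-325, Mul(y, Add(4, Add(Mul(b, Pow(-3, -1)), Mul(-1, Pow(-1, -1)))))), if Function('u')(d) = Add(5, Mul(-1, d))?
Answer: 36400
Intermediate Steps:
y = -24 (y = Mul(Mul(Add(5, Mul(-1, 3)), 3), -4) = Mul(Mul(Add(5, -3), 3), -4) = Mul(Mul(2, 3), -4) = Mul(6, -4) = -24)
Mul(-325, Mul(y, Add(4, Add(Mul(b, Pow(-3, -1)), Mul(-1, Pow(-1, -1)))))) = Mul(-325, Mul(-24, Add(4, Add(Mul(1, Pow(-3, -1)), Mul(-1, Pow(-1, -1)))))) = Mul(-325, Mul(-24, Add(4, Add(Mul(1, Rational(-1, 3)), Mul(-1, -1))))) = Mul(-325, Mul(-24, Add(4, Add(Rational(-1, 3), 1)))) = Mul(-325, Mul(-24, Add(4, Rational(2, 3)))) = Mul(-325, Mul(-24, Rational(14, 3))) = Mul(-325, -112) = 36400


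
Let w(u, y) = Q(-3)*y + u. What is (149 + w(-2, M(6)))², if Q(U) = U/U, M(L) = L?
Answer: 23409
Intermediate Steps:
Q(U) = 1
w(u, y) = u + y (w(u, y) = 1*y + u = y + u = u + y)
(149 + w(-2, M(6)))² = (149 + (-2 + 6))² = (149 + 4)² = 153² = 23409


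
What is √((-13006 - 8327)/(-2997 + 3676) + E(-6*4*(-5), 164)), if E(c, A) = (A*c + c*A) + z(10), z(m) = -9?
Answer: 6*√503553869/679 ≈ 198.29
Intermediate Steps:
E(c, A) = -9 + 2*A*c (E(c, A) = (A*c + c*A) - 9 = (A*c + A*c) - 9 = 2*A*c - 9 = -9 + 2*A*c)
√((-13006 - 8327)/(-2997 + 3676) + E(-6*4*(-5), 164)) = √((-13006 - 8327)/(-2997 + 3676) + (-9 + 2*164*(-6*4*(-5)))) = √(-21333/679 + (-9 + 2*164*(-24*(-5)))) = √(-21333*1/679 + (-9 + 2*164*120)) = √(-21333/679 + (-9 + 39360)) = √(-21333/679 + 39351) = √(26697996/679) = 6*√503553869/679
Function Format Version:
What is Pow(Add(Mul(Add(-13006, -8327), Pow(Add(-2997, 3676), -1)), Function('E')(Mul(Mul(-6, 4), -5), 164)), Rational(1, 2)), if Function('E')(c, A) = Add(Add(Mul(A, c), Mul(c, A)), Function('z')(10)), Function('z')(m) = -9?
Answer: Mul(Rational(6, 679), Pow(503553869, Rational(1, 2))) ≈ 198.29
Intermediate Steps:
Function('E')(c, A) = Add(-9, Mul(2, A, c)) (Function('E')(c, A) = Add(Add(Mul(A, c), Mul(c, A)), -9) = Add(Add(Mul(A, c), Mul(A, c)), -9) = Add(Mul(2, A, c), -9) = Add(-9, Mul(2, A, c)))
Pow(Add(Mul(Add(-13006, -8327), Pow(Add(-2997, 3676), -1)), Function('E')(Mul(Mul(-6, 4), -5), 164)), Rational(1, 2)) = Pow(Add(Mul(Add(-13006, -8327), Pow(Add(-2997, 3676), -1)), Add(-9, Mul(2, 164, Mul(Mul(-6, 4), -5)))), Rational(1, 2)) = Pow(Add(Mul(-21333, Pow(679, -1)), Add(-9, Mul(2, 164, Mul(-24, -5)))), Rational(1, 2)) = Pow(Add(Mul(-21333, Rational(1, 679)), Add(-9, Mul(2, 164, 120))), Rational(1, 2)) = Pow(Add(Rational(-21333, 679), Add(-9, 39360)), Rational(1, 2)) = Pow(Add(Rational(-21333, 679), 39351), Rational(1, 2)) = Pow(Rational(26697996, 679), Rational(1, 2)) = Mul(Rational(6, 679), Pow(503553869, Rational(1, 2)))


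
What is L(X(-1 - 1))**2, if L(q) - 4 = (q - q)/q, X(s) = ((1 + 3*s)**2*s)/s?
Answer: 16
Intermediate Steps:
X(s) = (1 + 3*s)**2 (X(s) = (s*(1 + 3*s)**2)/s = (1 + 3*s)**2)
L(q) = 4 (L(q) = 4 + (q - q)/q = 4 + 0/q = 4 + 0 = 4)
L(X(-1 - 1))**2 = 4**2 = 16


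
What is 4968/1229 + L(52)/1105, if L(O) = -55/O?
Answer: 57078737/14123668 ≈ 4.0414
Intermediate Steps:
4968/1229 + L(52)/1105 = 4968/1229 - 55/52/1105 = 4968*(1/1229) - 55*1/52*(1/1105) = 4968/1229 - 55/52*1/1105 = 4968/1229 - 11/11492 = 57078737/14123668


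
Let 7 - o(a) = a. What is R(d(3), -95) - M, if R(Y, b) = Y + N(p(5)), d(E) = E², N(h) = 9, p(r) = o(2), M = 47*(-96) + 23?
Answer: 4507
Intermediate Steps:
o(a) = 7 - a
M = -4489 (M = -4512 + 23 = -4489)
p(r) = 5 (p(r) = 7 - 1*2 = 7 - 2 = 5)
R(Y, b) = 9 + Y (R(Y, b) = Y + 9 = 9 + Y)
R(d(3), -95) - M = (9 + 3²) - 1*(-4489) = (9 + 9) + 4489 = 18 + 4489 = 4507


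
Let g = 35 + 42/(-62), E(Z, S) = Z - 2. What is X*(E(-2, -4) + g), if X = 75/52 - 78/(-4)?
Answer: 255915/403 ≈ 635.02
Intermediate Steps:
E(Z, S) = -2 + Z
g = 1064/31 (g = 35 + 42*(-1/62) = 35 - 21/31 = 1064/31 ≈ 34.323)
X = 1089/52 (X = 75*(1/52) - 78*(-1/4) = 75/52 + 39/2 = 1089/52 ≈ 20.942)
X*(E(-2, -4) + g) = 1089*((-2 - 2) + 1064/31)/52 = 1089*(-4 + 1064/31)/52 = (1089/52)*(940/31) = 255915/403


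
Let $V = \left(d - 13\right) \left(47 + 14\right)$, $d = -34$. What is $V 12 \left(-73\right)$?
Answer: $2511492$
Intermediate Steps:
$V = -2867$ ($V = \left(-34 - 13\right) \left(47 + 14\right) = \left(-47\right) 61 = -2867$)
$V 12 \left(-73\right) = \left(-2867\right) 12 \left(-73\right) = \left(-34404\right) \left(-73\right) = 2511492$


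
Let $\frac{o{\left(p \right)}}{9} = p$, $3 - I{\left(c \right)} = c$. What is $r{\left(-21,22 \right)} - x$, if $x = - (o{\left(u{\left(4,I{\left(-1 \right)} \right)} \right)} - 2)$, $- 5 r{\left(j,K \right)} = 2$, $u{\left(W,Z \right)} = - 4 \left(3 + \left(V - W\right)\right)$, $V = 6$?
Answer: $- \frac{912}{5} \approx -182.4$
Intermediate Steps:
$I{\left(c \right)} = 3 - c$
$u{\left(W,Z \right)} = -36 + 4 W$ ($u{\left(W,Z \right)} = - 4 \left(3 - \left(-6 + W\right)\right) = - 4 \left(9 - W\right) = -36 + 4 W$)
$r{\left(j,K \right)} = - \frac{2}{5}$ ($r{\left(j,K \right)} = \left(- \frac{1}{5}\right) 2 = - \frac{2}{5}$)
$o{\left(p \right)} = 9 p$
$x = 182$ ($x = - (9 \left(-36 + 4 \cdot 4\right) - 2) = - (9 \left(-36 + 16\right) - 2) = - (9 \left(-20\right) - 2) = - (-180 - 2) = \left(-1\right) \left(-182\right) = 182$)
$r{\left(-21,22 \right)} - x = - \frac{2}{5} - 182 = - \frac{912}{5}$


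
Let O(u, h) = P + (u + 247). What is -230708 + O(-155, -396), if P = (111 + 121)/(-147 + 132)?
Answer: -3459472/15 ≈ -2.3063e+5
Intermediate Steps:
P = -232/15 (P = 232/(-15) = 232*(-1/15) = -232/15 ≈ -15.467)
O(u, h) = 3473/15 + u (O(u, h) = -232/15 + (u + 247) = -232/15 + (247 + u) = 3473/15 + u)
-230708 + O(-155, -396) = -230708 + (3473/15 - 155) = -230708 + 1148/15 = -3459472/15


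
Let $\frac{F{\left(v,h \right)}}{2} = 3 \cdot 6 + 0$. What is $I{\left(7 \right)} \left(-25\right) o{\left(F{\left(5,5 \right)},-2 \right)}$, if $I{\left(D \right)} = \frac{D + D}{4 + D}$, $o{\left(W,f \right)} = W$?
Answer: $- \frac{12600}{11} \approx -1145.5$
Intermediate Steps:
$F{\left(v,h \right)} = 36$ ($F{\left(v,h \right)} = 2 \left(3 \cdot 6 + 0\right) = 2 \left(18 + 0\right) = 2 \cdot 18 = 36$)
$I{\left(D \right)} = \frac{2 D}{4 + D}$
$I{\left(7 \right)} \left(-25\right) o{\left(F{\left(5,5 \right)},-2 \right)} = 2 \cdot 7 \frac{1}{4 + 7} \left(-25\right) 36 = 2 \cdot 7 \cdot \frac{1}{11} \left(-25\right) 36 = \frac{14}{11} \left(-25\right) 36 = \left(- \frac{350}{11}\right) 36 = - \frac{12600}{11}$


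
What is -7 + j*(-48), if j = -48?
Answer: 2297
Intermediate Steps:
-7 + j*(-48) = -7 - 48*(-48) = -7 + 2304 = 2297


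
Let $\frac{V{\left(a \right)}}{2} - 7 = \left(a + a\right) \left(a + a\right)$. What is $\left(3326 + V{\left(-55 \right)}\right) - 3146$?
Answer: $24394$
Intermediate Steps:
$V{\left(a \right)} = 14 + 8 a^{2}$ ($V{\left(a \right)} = 14 + 2 \left(a + a\right) \left(a + a\right) = 14 + 2 \cdot 2 a 2 a = 14 + 2 \cdot 4 a^{2} = 14 + 8 a^{2}$)
$\left(3326 + V{\left(-55 \right)}\right) - 3146 = \left(3326 + \left(14 + 8 \left(-55\right)^{2}\right)\right) - 3146 = \left(3326 + \left(14 + 8 \cdot 3025\right)\right) - 3146 = \left(3326 + \left(14 + 24200\right)\right) - 3146 = \left(3326 + 24214\right) - 3146 = 27540 - 3146 = 24394$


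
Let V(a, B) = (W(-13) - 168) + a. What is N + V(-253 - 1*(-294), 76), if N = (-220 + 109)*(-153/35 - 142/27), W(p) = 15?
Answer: 301457/315 ≈ 957.01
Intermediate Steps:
N = 336737/315 (N = -111*(-153*1/35 - 142*1/27) = -111*(-153/35 - 142/27) = -111*(-9101/945) = 336737/315 ≈ 1069.0)
V(a, B) = -153 + a (V(a, B) = (15 - 168) + a = -153 + a)
N + V(-253 - 1*(-294), 76) = 336737/315 + (-153 + (-253 - 1*(-294))) = 336737/315 + (-153 + (-253 + 294)) = 336737/315 + (-153 + 41) = 336737/315 - 112 = 301457/315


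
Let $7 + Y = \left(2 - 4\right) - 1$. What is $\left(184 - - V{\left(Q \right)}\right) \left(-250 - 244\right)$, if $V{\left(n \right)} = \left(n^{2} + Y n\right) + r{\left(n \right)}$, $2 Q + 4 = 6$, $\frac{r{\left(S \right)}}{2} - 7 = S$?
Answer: $-94354$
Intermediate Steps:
$r{\left(S \right)} = 14 + 2 S$
$Q = 1$ ($Q = -2 + \frac{1}{2} \cdot 6 = -2 + 3 = 1$)
$Y = -10$ ($Y = -7 + \left(\left(2 - 4\right) - 1\right) = -7 - 3 = -10$)
$V{\left(n \right)} = 14 + n^{2} - 8 n$ ($V{\left(n \right)} = \left(n^{2} - 10 n\right) + \left(14 + 2 n\right) = 14 + n^{2} - 8 n$)
$\left(184 - - V{\left(Q \right)}\right) \left(-250 - 244\right) = \left(184 + \left(\left(-11\right) 0 + \left(14 + 1^{2} - 8\right)\right)\right) \left(-250 - 244\right) = \left(184 + \left(0 + \left(14 + 1 - 8\right)\right)\right) \left(-494\right) = \left(184 + \left(0 + 7\right)\right) \left(-494\right) = \left(184 + 7\right) \left(-494\right) = 191 \left(-494\right) = -94354$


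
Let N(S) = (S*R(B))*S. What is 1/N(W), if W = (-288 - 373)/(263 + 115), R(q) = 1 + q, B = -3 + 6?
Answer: 35721/436921 ≈ 0.081756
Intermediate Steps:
B = 3
W = -661/378 ≈ -1.7487
N(S) = 4*S² (N(S) = (S*(1 + 3))*S = (S*4)*S = (4*S)*S = 4*S²)
1/N(W) = 1/(4*(-661/378)²) = 1/(4*(436921/142884)) = 1/(436921/35721) = 35721/436921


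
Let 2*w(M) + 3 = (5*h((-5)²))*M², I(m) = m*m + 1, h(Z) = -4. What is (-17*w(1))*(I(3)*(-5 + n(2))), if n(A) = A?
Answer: -5865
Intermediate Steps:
I(m) = 1 + m² (I(m) = m² + 1 = 1 + m²)
w(M) = -3/2 - 10*M² (w(M) = -3/2 + ((5*(-4))*M²)/2 = -3/2 + (-20*M²)/2 = -3/2 - 10*M²)
(-17*w(1))*(I(3)*(-5 + n(2))) = (-17*(-3/2 - 10*1²))*((1 + 3²)*(-5 + 2)) = (-17*(-3/2 - 10*1))*((1 + 9)*(-3)) = (-17*(-3/2 - 10))*(10*(-3)) = -17*(-23/2)*(-30) = (391/2)*(-30) = -5865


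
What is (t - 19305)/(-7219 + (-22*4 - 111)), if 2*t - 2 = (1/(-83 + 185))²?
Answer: 401677631/154353744 ≈ 2.6023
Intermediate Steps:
t = 20809/20808 (t = 1 + (1/(-83 + 185))²/2 = 1 + (1/102)²/2 = 1 + (½)*(1/10404) = 1 + 1/20808 = 20809/20808 ≈ 1.0000)
(t - 19305)/(-7219 + (-22*4 - 111)) = (20809/20808 - 19305)/(-7219 + (-22*4 - 111)) = -401677631/(20808*(-7219 + (-88 - 111))) = -401677631/(20808*(-7219 - 199)) = -401677631/20808/(-7418) = -401677631/20808*(-1/7418) = 401677631/154353744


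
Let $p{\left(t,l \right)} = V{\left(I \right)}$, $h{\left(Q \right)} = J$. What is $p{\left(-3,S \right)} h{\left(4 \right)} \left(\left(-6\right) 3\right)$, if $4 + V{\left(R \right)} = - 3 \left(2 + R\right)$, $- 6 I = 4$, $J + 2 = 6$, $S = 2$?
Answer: $576$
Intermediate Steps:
$J = 4$ ($J = -2 + 6 = 4$)
$h{\left(Q \right)} = 4$
$I = - \frac{2}{3}$ ($I = \left(- \frac{1}{6}\right) 4 = - \frac{2}{3} \approx -0.66667$)
$V{\left(R \right)} = -10 - 3 R$ ($V{\left(R \right)} = -4 - 3 \left(2 + R\right) = -4 - \left(6 + 3 R\right) = -10 - 3 R$)
$p{\left(t,l \right)} = -8$ ($p{\left(t,l \right)} = -10 - -2 = -10 + 2 = -8$)
$p{\left(-3,S \right)} h{\left(4 \right)} \left(\left(-6\right) 3\right) = \left(-8\right) 4 \left(\left(-6\right) 3\right) = \left(-32\right) \left(-18\right) = 576$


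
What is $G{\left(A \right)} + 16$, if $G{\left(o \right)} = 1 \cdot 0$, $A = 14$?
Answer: $16$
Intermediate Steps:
$G{\left(o \right)} = 0$
$G{\left(A \right)} + 16 = 0 + 16 = 16$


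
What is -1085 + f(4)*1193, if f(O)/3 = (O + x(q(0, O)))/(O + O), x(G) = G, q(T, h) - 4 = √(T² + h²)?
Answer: 8567/2 ≈ 4283.5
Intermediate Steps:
q(T, h) = 4 + √(T² + h²)
f(O) = 3*(4 + O + √(O²))/(2*O) (f(O) = 3*((O + (4 + √(0² + O²)))/(O + O)) = 3*((O + (4 + √(0 + O²)))/((2*O))) = 3*((O + (4 + √(O²)))*(1/(2*O))) = 3*((4 + O + √(O²))*(1/(2*O))) = 3*((4 + O + √(O²))/(2*O)) = 3*(4 + O + √(O²))/(2*O))
-1085 + f(4)*1193 = -1085 + ((3/2)*(4 + 4 + √(4²))/4)*1193 = -1085 + ((3/2)*(¼)*(4 + 4 + √16))*1193 = -1085 + ((3/2)*(¼)*(4 + 4 + 4))*1193 = -1085 + ((3/2)*(¼)*12)*1193 = -1085 + (9/2)*1193 = -1085 + 10737/2 = 8567/2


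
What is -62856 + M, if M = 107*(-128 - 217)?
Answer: -99771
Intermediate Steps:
M = -36915 (M = 107*(-345) = -36915)
-62856 + M = -62856 - 36915 = -99771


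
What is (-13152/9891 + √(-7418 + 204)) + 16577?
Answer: 54649985/3297 + I*√7214 ≈ 16576.0 + 84.935*I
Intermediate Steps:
(-13152/9891 + √(-7418 + 204)) + 16577 = (-13152*1/9891 + √(-7214)) + 16577 = (-4384/3297 + I*√7214) + 16577 = 54649985/3297 + I*√7214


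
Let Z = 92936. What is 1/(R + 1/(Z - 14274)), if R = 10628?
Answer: 78662/836019737 ≈ 9.4091e-5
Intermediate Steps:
1/(R + 1/(Z - 14274)) = 1/(10628 + 1/(92936 - 14274)) = 1/(10628 + 1/78662) = 1/(836019737/78662) = 78662/836019737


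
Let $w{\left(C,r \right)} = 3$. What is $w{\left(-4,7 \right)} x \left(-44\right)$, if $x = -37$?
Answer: $4884$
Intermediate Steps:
$w{\left(-4,7 \right)} x \left(-44\right) = 3 \left(-37\right) \left(-44\right) = \left(-111\right) \left(-44\right) = 4884$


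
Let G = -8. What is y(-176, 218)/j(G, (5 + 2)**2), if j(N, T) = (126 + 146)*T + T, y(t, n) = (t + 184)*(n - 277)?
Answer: -472/13377 ≈ -0.035284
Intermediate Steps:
y(t, n) = (-277 + n)*(184 + t) (y(t, n) = (184 + t)*(-277 + n) = (-277 + n)*(184 + t))
j(N, T) = 273*T (j(N, T) = 272*T + T = 273*T)
y(-176, 218)/j(G, (5 + 2)**2) = (-50968 - 277*(-176) + 184*218 + 218*(-176))/((273*(5 + 2)**2)) = (-50968 + 48752 + 40112 - 38368)/((273*7**2)) = -472/(273*49) = -472/13377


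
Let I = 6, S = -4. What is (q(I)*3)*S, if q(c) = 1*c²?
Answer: -432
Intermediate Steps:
q(c) = c²
(q(I)*3)*S = (6²*3)*(-4) = (36*3)*(-4) = 108*(-4) = -432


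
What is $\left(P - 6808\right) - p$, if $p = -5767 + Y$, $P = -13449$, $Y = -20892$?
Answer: $6402$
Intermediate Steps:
$p = -26659$ ($p = -5767 - 20892 = -26659$)
$\left(P - 6808\right) - p = \left(-13449 - 6808\right) - -26659 = -20257 + 26659 = 6402$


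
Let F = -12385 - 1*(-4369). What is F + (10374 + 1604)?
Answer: 3962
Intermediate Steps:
F = -8016 (F = -12385 + 4369 = -8016)
F + (10374 + 1604) = -8016 + (10374 + 1604) = -8016 + 11978 = 3962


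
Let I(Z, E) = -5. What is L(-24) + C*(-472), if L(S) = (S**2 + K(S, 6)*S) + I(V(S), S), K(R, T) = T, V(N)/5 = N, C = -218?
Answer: 103323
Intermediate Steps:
V(N) = 5*N
L(S) = -5 + S**2 + 6*S (L(S) = (S**2 + 6*S) - 5 = -5 + S**2 + 6*S)
L(-24) + C*(-472) = (-5 + (-24)**2 + 6*(-24)) - 218*(-472) = (-5 + 576 - 144) + 102896 = 427 + 102896 = 103323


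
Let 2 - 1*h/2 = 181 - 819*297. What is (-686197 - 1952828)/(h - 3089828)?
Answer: 11729/11572 ≈ 1.0136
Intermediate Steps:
h = 486128 (h = 4 - 2*(181 - 819*297) = 4 - 2*(181 - 243243) = 4 - 2*(-243062) = 4 + 486124 = 486128)
(-686197 - 1952828)/(h - 3089828) = (-686197 - 1952828)/(486128 - 3089828) = -2639025/(-2603700) = -2639025*(-1/2603700) = 11729/11572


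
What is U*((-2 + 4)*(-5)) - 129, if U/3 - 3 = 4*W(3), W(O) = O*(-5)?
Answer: 1581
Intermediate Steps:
W(O) = -5*O
U = -171 (U = 9 + 3*(4*(-5*3)) = 9 + 3*(4*(-15)) = 9 + 3*(-60) = 9 - 180 = -171)
U*((-2 + 4)*(-5)) - 129 = -171*(-2 + 4)*(-5) - 129 = -342*(-5) - 129 = -171*(-10) - 129 = 1710 - 129 = 1581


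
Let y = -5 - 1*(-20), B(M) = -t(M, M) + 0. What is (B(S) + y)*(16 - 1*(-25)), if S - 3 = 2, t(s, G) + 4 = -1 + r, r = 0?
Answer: 820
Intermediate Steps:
t(s, G) = -5 (t(s, G) = -4 + (-1 + 0) = -4 - 1 = -5)
S = 5 (S = 3 + 2 = 5)
B(M) = 5 (B(M) = -1*(-5) + 0 = 5 + 0 = 5)
y = 15 (y = -5 + 20 = 15)
(B(S) + y)*(16 - 1*(-25)) = (5 + 15)*(16 - 1*(-25)) = 20*(16 + 25) = 20*41 = 820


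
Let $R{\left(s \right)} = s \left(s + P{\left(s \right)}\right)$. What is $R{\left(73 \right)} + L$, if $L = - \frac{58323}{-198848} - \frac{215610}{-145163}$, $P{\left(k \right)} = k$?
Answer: $\frac{307698477122321}{28865372224} \approx 10660.0$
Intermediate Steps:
$R{\left(s \right)} = 2 s^{2}$ ($R{\left(s \right)} = s \left(s + s\right) = s 2 s = 2 s^{2}$)
$L = \frac{51339958929}{28865372224}$ ($L = \left(-58323\right) \left(- \frac{1}{198848}\right) - - \frac{215610}{145163} = \frac{58323}{198848} + \frac{215610}{145163} = \frac{51339958929}{28865372224} \approx 1.7786$)
$R{\left(73 \right)} + L = 2 \cdot 73^{2} + \frac{51339958929}{28865372224} = 2 \cdot 5329 + \frac{51339958929}{28865372224} = 10658 + \frac{51339958929}{28865372224} = \frac{307698477122321}{28865372224}$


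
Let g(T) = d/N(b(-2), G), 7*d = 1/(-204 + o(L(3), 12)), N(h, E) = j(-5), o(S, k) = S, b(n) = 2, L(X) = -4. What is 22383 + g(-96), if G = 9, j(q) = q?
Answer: 162948241/7280 ≈ 22383.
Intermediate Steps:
N(h, E) = -5
d = -1/1456 (d = 1/(7*(-204 - 4)) = (⅐)/(-208) = (⅐)*(-1/208) = -1/1456 ≈ -0.00068681)
g(T) = 1/7280 (g(T) = -1/1456/(-5) = -1/1456*(-⅕) = 1/7280)
22383 + g(-96) = 22383 + 1/7280 = 162948241/7280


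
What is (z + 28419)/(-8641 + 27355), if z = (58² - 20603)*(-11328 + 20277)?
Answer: -25707232/3119 ≈ -8242.1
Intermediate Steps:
z = -154271811 (z = (3364 - 20603)*8949 = -17239*8949 = -154271811)
(z + 28419)/(-8641 + 27355) = (-154271811 + 28419)/(-8641 + 27355) = -154243392/18714 = -154243392*1/18714 = -25707232/3119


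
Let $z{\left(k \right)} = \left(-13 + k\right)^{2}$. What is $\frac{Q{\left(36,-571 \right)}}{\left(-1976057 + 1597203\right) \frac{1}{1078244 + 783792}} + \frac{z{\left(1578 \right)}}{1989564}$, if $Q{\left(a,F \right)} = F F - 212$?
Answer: $- \frac{86219867927709419}{53839591404} \approx -1.6014 \cdot 10^{6}$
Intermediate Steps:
$Q{\left(a,F \right)} = -212 + F^{2}$ ($Q{\left(a,F \right)} = F^{2} - 212 = -212 + F^{2}$)
$\frac{Q{\left(36,-571 \right)}}{\left(-1976057 + 1597203\right) \frac{1}{1078244 + 783792}} + \frac{z{\left(1578 \right)}}{1989564} = \frac{-212 + \left(-571\right)^{2}}{\left(-1976057 + 1597203\right) \frac{1}{1078244 + 783792}} + \frac{\left(-13 + 1578\right)^{2}}{1989564} = \frac{-212 + 326041}{\left(-378854\right) \frac{1}{1862036}} + 1565^{2} \cdot \frac{1}{1989564} = \frac{325829}{\left(-378854\right) \frac{1}{1862036}} + 2449225 \cdot \frac{1}{1989564} = \frac{325829}{- \frac{189427}{931018}} + \frac{2449225}{1989564} = 325829 \left(- \frac{931018}{189427}\right) + \frac{2449225}{1989564} = - \frac{43336094846}{27061} + \frac{2449225}{1989564} = - \frac{86219867927709419}{53839591404}$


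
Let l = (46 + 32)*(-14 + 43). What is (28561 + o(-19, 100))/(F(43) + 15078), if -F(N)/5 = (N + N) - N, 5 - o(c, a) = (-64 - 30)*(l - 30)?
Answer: 238374/14863 ≈ 16.038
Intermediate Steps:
l = 2262 (l = 78*29 = 2262)
o(c, a) = 209813 (o(c, a) = 5 - (-64 - 30)*(2262 - 30) = 5 - (-94)*2232 = 5 - 1*(-209808) = 5 + 209808 = 209813)
F(N) = -5*N (F(N) = -5*((N + N) - N) = -5*(2*N - N) = -5*N)
(28561 + o(-19, 100))/(F(43) + 15078) = (28561 + 209813)/(-5*43 + 15078) = 238374/(-215 + 15078) = 238374/14863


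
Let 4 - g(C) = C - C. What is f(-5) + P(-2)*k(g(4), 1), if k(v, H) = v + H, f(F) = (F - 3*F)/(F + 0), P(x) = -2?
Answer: -12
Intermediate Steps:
g(C) = 4 (g(C) = 4 - (C - C) = 4 - 1*0 = 4 + 0 = 4)
f(F) = -2 (f(F) = (-2*F)/F = -2)
k(v, H) = H + v
f(-5) + P(-2)*k(g(4), 1) = -2 - 2*(1 + 4) = -2 - 2*5 = -2 - 10 = -12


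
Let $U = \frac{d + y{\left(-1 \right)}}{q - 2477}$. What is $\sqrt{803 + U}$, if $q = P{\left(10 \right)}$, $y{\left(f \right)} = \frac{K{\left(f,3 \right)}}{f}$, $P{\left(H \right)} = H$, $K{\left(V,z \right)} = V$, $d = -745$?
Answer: $\frac{\sqrt{4888964915}}{2467} \approx 28.343$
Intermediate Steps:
$y{\left(f \right)} = 1$ ($y{\left(f \right)} = \frac{f}{f} = 1$)
$q = 10$
$U = \frac{744}{2467}$ ($U = \frac{-745 + 1}{10 - 2477} = - \frac{744}{-2467} = \left(-744\right) \left(- \frac{1}{2467}\right) = \frac{744}{2467} \approx 0.30158$)
$\sqrt{803 + U} = \sqrt{803 + \frac{744}{2467}} = \sqrt{\frac{1981745}{2467}} = \frac{\sqrt{4888964915}}{2467}$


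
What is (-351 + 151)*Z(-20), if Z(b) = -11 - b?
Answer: -1800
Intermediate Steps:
(-351 + 151)*Z(-20) = (-351 + 151)*(-11 - 1*(-20)) = -200*(-11 + 20) = -200*9 = -1800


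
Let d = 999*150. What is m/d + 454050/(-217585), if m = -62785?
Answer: -3268018669/1304204490 ≈ -2.5058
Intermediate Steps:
d = 149850
m/d + 454050/(-217585) = -62785/149850 + 454050/(-217585) = -62785*1/149850 + 454050*(-1/217585) = -12557/29970 - 90810/43517 = -3268018669/1304204490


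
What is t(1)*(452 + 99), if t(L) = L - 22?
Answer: -11571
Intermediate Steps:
t(L) = -22 + L
t(1)*(452 + 99) = (-22 + 1)*(452 + 99) = -21*551 = -11571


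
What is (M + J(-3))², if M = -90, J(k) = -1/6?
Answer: 292681/36 ≈ 8130.0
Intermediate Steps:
J(k) = -⅙ (J(k) = -1*⅙ = -⅙)
(M + J(-3))² = (-90 - ⅙)² = (-541/6)² = 292681/36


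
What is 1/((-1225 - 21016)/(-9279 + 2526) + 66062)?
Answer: 6753/446138927 ≈ 1.5137e-5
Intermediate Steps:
1/((-1225 - 21016)/(-9279 + 2526) + 66062) = 1/(-22241/(-6753) + 66062) = 1/(-22241*(-1/6753) + 66062) = 1/(22241/6753 + 66062) = 1/(446138927/6753) = 6753/446138927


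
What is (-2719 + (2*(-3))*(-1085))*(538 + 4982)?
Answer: 20926320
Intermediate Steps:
(-2719 + (2*(-3))*(-1085))*(538 + 4982) = (-2719 - 6*(-1085))*5520 = (-2719 + 6510)*5520 = 3791*5520 = 20926320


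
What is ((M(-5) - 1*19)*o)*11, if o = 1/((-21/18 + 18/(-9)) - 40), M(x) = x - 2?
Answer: 1716/259 ≈ 6.6255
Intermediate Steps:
M(x) = -2 + x
o = -6/259 (o = 1/((-21*1/18 + 18*(-⅑)) - 40) = 1/((-7/6 - 2) - 40) = 1/(-19/6 - 40) = 1/(-259/6) = -6/259 ≈ -0.023166)
((M(-5) - 1*19)*o)*11 = (((-2 - 5) - 1*19)*(-6/259))*11 = ((-7 - 19)*(-6/259))*11 = -26*(-6/259)*11 = (156/259)*11 = 1716/259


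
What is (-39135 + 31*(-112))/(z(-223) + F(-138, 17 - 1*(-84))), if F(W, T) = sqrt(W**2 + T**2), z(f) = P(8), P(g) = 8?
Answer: 2488/213 - 311*sqrt(29245)/213 ≈ -238.01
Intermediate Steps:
z(f) = 8
F(W, T) = sqrt(T**2 + W**2)
(-39135 + 31*(-112))/(z(-223) + F(-138, 17 - 1*(-84))) = (-39135 + 31*(-112))/(8 + sqrt((17 - 1*(-84))**2 + (-138)**2)) = (-39135 - 3472)/(8 + sqrt((17 + 84)**2 + 19044)) = -42607/(8 + sqrt(101**2 + 19044)) = -42607/(8 + sqrt(10201 + 19044)) = -42607/(8 + sqrt(29245))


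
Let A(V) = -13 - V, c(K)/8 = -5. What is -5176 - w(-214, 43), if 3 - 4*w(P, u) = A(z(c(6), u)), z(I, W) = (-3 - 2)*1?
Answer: -20715/4 ≈ -5178.8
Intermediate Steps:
c(K) = -40 (c(K) = 8*(-5) = -40)
z(I, W) = -5 (z(I, W) = -5*1 = -5)
w(P, u) = 11/4 (w(P, u) = 3/4 - (-13 - 1*(-5))/4 = 3/4 - (-13 + 5)/4 = 3/4 - 1/4*(-8) = 3/4 + 2 = 11/4)
-5176 - w(-214, 43) = -5176 - 1*11/4 = -5176 - 11/4 = -20715/4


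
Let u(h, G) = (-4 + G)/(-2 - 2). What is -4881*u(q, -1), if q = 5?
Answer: -24405/4 ≈ -6101.3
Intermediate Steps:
u(h, G) = 1 - G/4 (u(h, G) = (-4 + G)/(-4) = (-4 + G)*(-¼) = 1 - G/4)
-4881*u(q, -1) = -4881*(1 - ¼*(-1)) = -4881*(1 + ¼) = -4881*5/4 = -24405/4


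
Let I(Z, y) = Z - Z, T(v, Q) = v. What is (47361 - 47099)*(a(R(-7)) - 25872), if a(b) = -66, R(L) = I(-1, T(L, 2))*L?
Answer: -6795756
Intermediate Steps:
I(Z, y) = 0
R(L) = 0 (R(L) = 0*L = 0)
(47361 - 47099)*(a(R(-7)) - 25872) = (47361 - 47099)*(-66 - 25872) = 262*(-25938) = -6795756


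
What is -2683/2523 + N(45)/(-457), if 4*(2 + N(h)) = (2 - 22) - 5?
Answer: -4821265/4612044 ≈ -1.0454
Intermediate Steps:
N(h) = -33/4 (N(h) = -2 + ((2 - 22) - 5)/4 = -2 + (-20 - 5)/4 = -2 + (¼)*(-25) = -2 - 25/4 = -33/4)
-2683/2523 + N(45)/(-457) = -2683/2523 - 33/4/(-457) = -2683*1/2523 - 33/4*(-1/457) = -2683/2523 + 33/1828 = -4821265/4612044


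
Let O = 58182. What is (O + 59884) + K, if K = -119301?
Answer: -1235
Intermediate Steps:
(O + 59884) + K = (58182 + 59884) - 119301 = 118066 - 119301 = -1235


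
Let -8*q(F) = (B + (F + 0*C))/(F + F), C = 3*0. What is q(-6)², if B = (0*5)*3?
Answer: 1/256 ≈ 0.0039063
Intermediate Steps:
C = 0
B = 0 (B = 0*3 = 0)
q(F) = -1/16 (q(F) = -(0 + (F + 0*0))/(8*(F + F)) = -(0 + (F + 0))/(8*(2*F)) = -(0 + F)*1/(2*F)/8 = -F*1/(2*F)/8 = -⅛*½ = -1/16)
q(-6)² = (-1/16)² = 1/256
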